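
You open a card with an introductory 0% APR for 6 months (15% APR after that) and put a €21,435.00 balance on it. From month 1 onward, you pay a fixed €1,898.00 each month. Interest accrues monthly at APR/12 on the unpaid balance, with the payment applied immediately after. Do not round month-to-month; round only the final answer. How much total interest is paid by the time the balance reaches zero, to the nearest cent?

Promo months 1–6 at r₀ = 0%/12 = 0; months 7+ at r₁ = 15%/12 = 0.0125.
After month 6 (no interest yet): B = €21,435.00 − 6·€1,898.00 = €10,047.00.
Then at r₁ with €1,898.00/mo: n₂ = −ln(1 − r₁·B/P)/ln(1+r₁) ≈ 5.51 → 6 more payments.
Total paid = 11·€1,898.00 + €972.61 = €21,850.61; interest = €21,850.61 − €21,435.00 = €415.61.

€415.61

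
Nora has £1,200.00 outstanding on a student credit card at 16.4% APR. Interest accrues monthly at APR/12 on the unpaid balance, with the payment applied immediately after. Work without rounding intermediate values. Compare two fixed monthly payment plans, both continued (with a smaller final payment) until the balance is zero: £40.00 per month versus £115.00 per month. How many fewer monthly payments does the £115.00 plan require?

Monthly rate r = 16.4%/12 = 1.36667% = 0.0136667.
At £40.00/mo: n = ⌈−ln(1 − rB₀/P)/ln(1+r)⌉ = 39 payments (last £34.85); total interest = total paid − £1,200.00 = £354.85.
At £115.00/mo: 12 payments (last £38.68); total interest £103.68.
Payments saved = 39 − 12 = 27.

27 fewer payments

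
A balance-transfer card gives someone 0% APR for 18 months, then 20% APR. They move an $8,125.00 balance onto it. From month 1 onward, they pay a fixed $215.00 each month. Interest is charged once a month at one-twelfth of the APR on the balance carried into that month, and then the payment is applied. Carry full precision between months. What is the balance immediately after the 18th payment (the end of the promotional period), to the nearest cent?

Promo months 1–18 at r₀ = 0%/12 = 0; months 19+ at r₁ = 20%/12 = 0.0166667.
After month 18 (no interest yet): B = $8,125.00 − 18·$215.00 = $4,255.00.

$4,255.00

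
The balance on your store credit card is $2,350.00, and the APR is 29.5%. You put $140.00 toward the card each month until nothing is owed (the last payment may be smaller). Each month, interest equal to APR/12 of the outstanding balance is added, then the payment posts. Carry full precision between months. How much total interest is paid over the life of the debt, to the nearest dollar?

$718

Monthly rate r = 29.5%/12 = 2.45833% = 0.0245833.
Payoff takes n = ⌈−ln(1 − rB₀/P)/ln(1+r)⌉ = ⌈21.911⌉ = 22 payments; the last is $127.68.
Total paid = 21·$140.00 + $127.68 = $3,067.68.
Total interest = total paid − principal = $3,067.68 − $2,350.00 = $717.68.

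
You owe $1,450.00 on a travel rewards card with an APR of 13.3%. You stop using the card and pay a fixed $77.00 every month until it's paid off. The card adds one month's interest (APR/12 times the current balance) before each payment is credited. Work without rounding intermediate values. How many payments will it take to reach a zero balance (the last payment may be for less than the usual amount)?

22 months

Monthly rate r = 13.3%/12 = 1.10833% = 0.0110833.
Recurrence: B ← B·(1+r) − $77.00.
Month 1: interest $16.07; balance after payment $1,389.07.
Month 2: interest $15.40; balance after payment $1,327.47.
Closed form: n = −ln(1 − rB₀/P)/ln(1+r) = −ln(0.79129)/ln(1.01108) ≈ 21.238, so the balance reaches zero during payment 22.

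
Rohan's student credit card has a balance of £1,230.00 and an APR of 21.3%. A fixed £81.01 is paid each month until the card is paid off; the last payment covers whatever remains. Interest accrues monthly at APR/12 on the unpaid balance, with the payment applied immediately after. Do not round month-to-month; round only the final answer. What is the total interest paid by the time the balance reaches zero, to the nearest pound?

£216

Monthly rate r = 21.3%/12 = 1.775% = 0.01775.
Payoff takes n = ⌈−ln(1 − rB₀/P)/ln(1+r)⌉ = ⌈17.848⌉ = 18 payments; the last is £68.82.
Total paid = 17·£81.01 + £68.82 = £1,445.99.
Total interest = total paid − principal = £1,445.99 − £1,230.00 = £215.99.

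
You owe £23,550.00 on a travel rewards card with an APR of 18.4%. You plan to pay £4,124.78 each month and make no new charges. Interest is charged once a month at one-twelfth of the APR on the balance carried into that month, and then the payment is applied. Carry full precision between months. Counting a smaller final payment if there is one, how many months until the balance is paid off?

Monthly rate r = 18.4%/12 = 1.53333% = 0.0153333.
Recurrence: B ← B·(1+r) − £4,124.78.
Month 1: interest £361.10; balance after payment £19,786.32.
Month 2: interest £303.39; balance after payment £15,964.93.
Closed form: n = −ln(1 − rB₀/P)/ln(1+r) = −ln(0.91246)/ln(1.01533) ≈ 6.021, so the balance reaches zero during payment 7.

7 payments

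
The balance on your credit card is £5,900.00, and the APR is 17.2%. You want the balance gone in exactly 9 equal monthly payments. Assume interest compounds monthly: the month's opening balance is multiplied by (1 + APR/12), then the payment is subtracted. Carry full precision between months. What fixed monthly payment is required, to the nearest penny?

Monthly rate r = 17.2%/12 = 1.43333% = 0.0143333.
Level-payment amortization: P = B₀·r / (1 − (1+r)^(−n)) = 5900.00·0.0143333 / (1 − 1.01433^(−9)).
Denominator 1 − (1+r)^(−9) = 0.120220737.
P = 84.5667 / 0.120220737 ≈ 703.43.

£703.43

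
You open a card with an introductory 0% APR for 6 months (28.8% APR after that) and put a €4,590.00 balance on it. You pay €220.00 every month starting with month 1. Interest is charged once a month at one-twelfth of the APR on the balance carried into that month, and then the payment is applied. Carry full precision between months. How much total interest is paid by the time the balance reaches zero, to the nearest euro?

Promo months 1–6 at r₀ = 0%/12 = 0; months 7+ at r₁ = 28.8%/12 = 0.024.
After month 6 (no interest yet): B = €4,590.00 − 6·€220.00 = €3,270.00.
Then at r₁ with €220.00/mo: n₂ = −ln(1 − r₁·B/P)/ln(1+r₁) ≈ 18.60 → 19 more payments.
Total paid = 24·€220.00 + €133.17 = €5,413.17; interest = €5,413.17 − €4,590.00 = €823.17.

€823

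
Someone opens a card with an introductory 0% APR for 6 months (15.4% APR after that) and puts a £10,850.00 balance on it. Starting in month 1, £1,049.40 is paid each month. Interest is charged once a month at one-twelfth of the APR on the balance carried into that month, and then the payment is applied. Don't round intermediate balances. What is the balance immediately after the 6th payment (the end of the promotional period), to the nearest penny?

Promo months 1–6 at r₀ = 0%/12 = 0; months 7+ at r₁ = 15.4%/12 = 0.0128333.
After month 6 (no interest yet): B = £10,850.00 − 6·£1,049.40 = £4,553.60.

£4,553.60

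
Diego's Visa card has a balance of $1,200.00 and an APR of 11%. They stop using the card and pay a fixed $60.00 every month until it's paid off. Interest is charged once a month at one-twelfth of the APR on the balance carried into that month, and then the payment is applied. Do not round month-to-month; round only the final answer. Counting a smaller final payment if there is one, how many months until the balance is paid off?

Monthly rate r = 11%/12 = 0.916667% = 0.00916667.
Recurrence: B ← B·(1+r) − $60.00.
Month 1: interest $11.00; balance after payment $1,151.00.
Month 2: interest $10.55; balance after payment $1,101.55.
Closed form: n = −ln(1 − rB₀/P)/ln(1+r) = −ln(0.81667)/ln(1.00917) ≈ 22.195, so the balance reaches zero during payment 23.

23 months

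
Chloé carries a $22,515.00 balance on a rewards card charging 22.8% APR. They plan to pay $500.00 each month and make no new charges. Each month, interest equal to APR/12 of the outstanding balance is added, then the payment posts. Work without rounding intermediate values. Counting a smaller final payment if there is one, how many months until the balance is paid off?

103 payments

Monthly rate r = 22.8%/12 = 1.9% = 0.019.
Recurrence: B ← B·(1+r) − $500.00.
Month 1: interest $427.78; balance after payment $22,442.78.
Month 2: interest $426.41; balance after payment $22,369.20.
Closed form: n = −ln(1 − rB₀/P)/ln(1+r) = −ln(0.14443)/ln(1.019) ≈ 102.804, so the balance reaches zero during payment 103.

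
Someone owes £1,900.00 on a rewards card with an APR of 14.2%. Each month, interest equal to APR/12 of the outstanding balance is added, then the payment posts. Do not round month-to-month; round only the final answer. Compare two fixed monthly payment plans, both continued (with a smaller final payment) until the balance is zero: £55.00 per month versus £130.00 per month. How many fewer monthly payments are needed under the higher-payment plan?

Monthly rate r = 14.2%/12 = 1.18333% = 0.0118333.
At £55.00/mo: n = ⌈−ln(1 − rB₀/P)/ln(1+r)⌉ = 45 payments (last £37.33); total interest = total paid − £1,900.00 = £557.33.
At £130.00/mo: 17 payments (last £18.51); total interest £198.51.
Payments saved = 45 − 17 = 28.

28 fewer payments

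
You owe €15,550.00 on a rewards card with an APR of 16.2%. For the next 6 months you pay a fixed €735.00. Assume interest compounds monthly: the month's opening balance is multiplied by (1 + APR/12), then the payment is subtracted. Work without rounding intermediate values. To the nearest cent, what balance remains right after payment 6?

€12,291.29

Monthly rate r = 16.2%/12 = 1.35% = 0.0135.
Each month: B ← B·(1+r) − €735.00.
Month 1: interest €209.93; balance after payment €15,024.92.
Month 2: interest €202.84; balance after payment €14,492.76.
Month 3: interest €195.65; balance after payment €13,953.41.
Month 4: interest €188.37; balance after payment €13,406.78.
Month 5: interest €180.99; balance after payment €12,852.78.
Month 6: interest €173.51; balance after payment €12,291.29.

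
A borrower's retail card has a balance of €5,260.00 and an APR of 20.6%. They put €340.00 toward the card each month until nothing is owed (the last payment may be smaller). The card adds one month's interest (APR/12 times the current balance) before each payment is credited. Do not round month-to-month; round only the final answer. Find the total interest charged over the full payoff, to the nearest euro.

Monthly rate r = 20.6%/12 = 1.71667% = 0.0171667.
Payoff takes n = ⌈−ln(1 − rB₀/P)/ln(1+r)⌉ = ⌈18.135⌉ = 19 payments; the last is €46.17.
Total paid = 18·€340.00 + €46.17 = €6,166.17.
Total interest = total paid − principal = €6,166.17 − €5,260.00 = €906.17.

€906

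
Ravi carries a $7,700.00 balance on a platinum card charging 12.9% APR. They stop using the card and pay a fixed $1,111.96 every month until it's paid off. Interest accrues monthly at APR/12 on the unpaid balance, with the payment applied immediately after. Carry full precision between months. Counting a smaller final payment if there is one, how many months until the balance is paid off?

Monthly rate r = 12.9%/12 = 1.075% = 0.01075.
Recurrence: B ← B·(1+r) − $1,111.96.
Month 1: interest $82.78; balance after payment $6,670.81.
Month 2: interest $71.71; balance after payment $5,630.57.
Closed form: n = −ln(1 − rB₀/P)/ln(1+r) = −ln(0.92556)/ln(1.01075) ≈ 7.235, so the balance reaches zero during payment 8.

8 months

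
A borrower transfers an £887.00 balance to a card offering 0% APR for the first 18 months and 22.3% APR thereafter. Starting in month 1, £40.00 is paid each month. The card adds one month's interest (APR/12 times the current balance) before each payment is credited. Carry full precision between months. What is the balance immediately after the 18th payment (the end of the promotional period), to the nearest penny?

£167.00

Promo months 1–18 at r₀ = 0%/12 = 0; months 19+ at r₁ = 22.3%/12 = 0.0185833.
After month 18 (no interest yet): B = £887.00 − 18·£40.00 = £167.00.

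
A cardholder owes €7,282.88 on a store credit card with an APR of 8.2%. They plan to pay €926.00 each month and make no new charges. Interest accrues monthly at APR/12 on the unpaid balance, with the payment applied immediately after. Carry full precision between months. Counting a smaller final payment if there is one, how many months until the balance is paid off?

9 months

Monthly rate r = 8.2%/12 = 0.683333% = 0.00683333.
Recurrence: B ← B·(1+r) − €926.00.
Month 1: interest €49.77; balance after payment €6,406.65.
Month 2: interest €43.78; balance after payment €5,524.43.
Closed form: n = −ln(1 − rB₀/P)/ln(1+r) = −ln(0.94626)/ln(1.00683) ≈ 8.112, so the balance reaches zero during payment 9.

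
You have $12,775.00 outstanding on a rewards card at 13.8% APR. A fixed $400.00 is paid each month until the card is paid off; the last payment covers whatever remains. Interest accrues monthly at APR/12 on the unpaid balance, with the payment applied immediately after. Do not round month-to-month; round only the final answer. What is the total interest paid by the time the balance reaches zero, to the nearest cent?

$3,237.46

Monthly rate r = 13.8%/12 = 1.15% = 0.0115.
Payoff takes n = ⌈−ln(1 − rB₀/P)/ln(1+r)⌉ = ⌈40.031⌉ = 41 payments; the last is $12.46.
Total paid = 40·$400.00 + $12.46 = $16,012.46.
Total interest = total paid − principal = $16,012.46 − $12,775.00 = $3,237.46.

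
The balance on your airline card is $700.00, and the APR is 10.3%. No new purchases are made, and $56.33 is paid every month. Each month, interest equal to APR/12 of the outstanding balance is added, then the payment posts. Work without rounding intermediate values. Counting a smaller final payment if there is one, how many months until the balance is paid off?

14 months

Monthly rate r = 10.3%/12 = 0.858333% = 0.00858333.
Recurrence: B ← B·(1+r) − $56.33.
Month 1: interest $6.01; balance after payment $649.68.
Month 2: interest $5.58; balance after payment $598.92.
Closed form: n = −ln(1 − rB₀/P)/ln(1+r) = −ln(0.89334)/ln(1.00858) ≈ 13.197, so the balance reaches zero during payment 14.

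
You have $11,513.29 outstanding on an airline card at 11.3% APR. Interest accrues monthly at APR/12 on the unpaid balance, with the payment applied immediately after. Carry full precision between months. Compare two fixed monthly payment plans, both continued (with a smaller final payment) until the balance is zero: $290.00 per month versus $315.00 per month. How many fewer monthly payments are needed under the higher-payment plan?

4 fewer payments

Monthly rate r = 11.3%/12 = 0.941667% = 0.00941667.
At $290.00/mo: n = ⌈−ln(1 − rB₀/P)/ln(1+r)⌉ = 50 payments (last $275.73); total interest = total paid − $11,513.29 = $2,972.44.
At $315.00/mo: 46 payments (last $3.45); total interest $2,665.16.
Payments saved = 50 − 46 = 4.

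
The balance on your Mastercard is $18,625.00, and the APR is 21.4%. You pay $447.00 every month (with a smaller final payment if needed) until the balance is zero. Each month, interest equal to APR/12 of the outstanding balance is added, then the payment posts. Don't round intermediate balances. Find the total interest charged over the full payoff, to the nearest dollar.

Monthly rate r = 21.4%/12 = 1.78333% = 0.0178333.
Payoff takes n = ⌈−ln(1 − rB₀/P)/ln(1+r)⌉ = ⌈76.877⌉ = 77 payments; the last is $392.53.
Total paid = 76·$447.00 + $392.53 = $34,364.53.
Total interest = total paid − principal = $34,364.53 − $18,625.00 = $15,739.53.

$15,740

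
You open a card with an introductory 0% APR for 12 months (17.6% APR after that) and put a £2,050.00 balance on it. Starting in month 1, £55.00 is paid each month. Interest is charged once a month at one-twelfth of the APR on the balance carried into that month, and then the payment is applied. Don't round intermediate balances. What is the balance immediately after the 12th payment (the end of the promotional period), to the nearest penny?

£1,390.00

Promo months 1–12 at r₀ = 0%/12 = 0; months 13+ at r₁ = 17.6%/12 = 0.0146667.
After month 12 (no interest yet): B = £2,050.00 − 12·£55.00 = £1,390.00.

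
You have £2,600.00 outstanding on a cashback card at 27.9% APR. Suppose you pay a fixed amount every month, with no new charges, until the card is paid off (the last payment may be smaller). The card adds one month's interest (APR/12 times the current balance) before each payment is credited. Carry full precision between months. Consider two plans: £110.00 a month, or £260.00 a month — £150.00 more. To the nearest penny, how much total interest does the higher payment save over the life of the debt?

£822.90

Monthly rate r = 27.9%/12 = 2.325% = 0.02325.
At £110.00/mo: n = ⌈−ln(1 − rB₀/P)/ln(1+r)⌉ = 35 payments (last £77.07); total interest = total paid − £2,600.00 = £1,217.07.
At £260.00/mo: 12 payments (last £134.17); total interest £394.17.
Interest saved = £1,217.07 − £394.17 = £822.90.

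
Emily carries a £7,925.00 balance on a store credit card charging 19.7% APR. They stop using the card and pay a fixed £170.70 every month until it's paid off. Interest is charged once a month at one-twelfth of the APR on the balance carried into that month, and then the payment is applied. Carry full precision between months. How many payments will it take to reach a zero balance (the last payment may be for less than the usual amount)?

89 payments

Monthly rate r = 19.7%/12 = 1.64167% = 0.0164167.
Recurrence: B ← B·(1+r) − £170.70.
Month 1: interest £130.10; balance after payment £7,884.40.
Month 2: interest £129.44; balance after payment £7,843.14.
Closed form: n = −ln(1 − rB₀/P)/ln(1+r) = −ln(0.23783)/ln(1.01642) ≈ 88.200, so the balance reaches zero during payment 89.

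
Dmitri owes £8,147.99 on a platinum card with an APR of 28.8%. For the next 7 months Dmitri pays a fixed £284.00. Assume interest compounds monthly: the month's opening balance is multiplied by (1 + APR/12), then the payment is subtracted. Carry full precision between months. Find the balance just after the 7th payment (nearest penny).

Monthly rate r = 28.8%/12 = 2.4% = 0.024.
Each month: B ← B·(1+r) − £284.00.
Month 1: interest £195.55; balance after payment £8,059.54.
Month 2: interest £193.43; balance after payment £7,968.97.
Month 3: interest £191.26; balance after payment £7,876.23.
Month 4: interest £189.03; balance after payment £7,781.26.
Month 5: interest £186.75; balance after payment £7,684.01.
Month 6: interest £184.42; balance after payment £7,584.42.
Month 7: interest £182.03; balance after payment £7,482.45.

£7,482.45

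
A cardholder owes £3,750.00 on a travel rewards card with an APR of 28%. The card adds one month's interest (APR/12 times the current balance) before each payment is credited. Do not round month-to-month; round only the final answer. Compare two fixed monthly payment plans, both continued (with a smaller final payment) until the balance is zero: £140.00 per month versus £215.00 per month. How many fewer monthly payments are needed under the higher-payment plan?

Monthly rate r = 28%/12 = 2.33333% = 0.0233333.
At £140.00/mo: n = ⌈−ln(1 − rB₀/P)/ln(1+r)⌉ = 43 payments (last £73.77); total interest = total paid − £3,750.00 = £2,203.77.
At £215.00/mo: 23 payments (last £141.18); total interest £1,121.18.
Payments saved = 43 − 23 = 20.

20 fewer payments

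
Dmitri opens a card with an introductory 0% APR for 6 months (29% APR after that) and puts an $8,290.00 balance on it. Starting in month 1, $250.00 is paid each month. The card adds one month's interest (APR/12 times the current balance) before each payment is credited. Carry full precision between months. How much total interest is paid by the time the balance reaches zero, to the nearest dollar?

$4,394

Promo months 1–6 at r₀ = 0%/12 = 0; months 7+ at r₁ = 29%/12 = 0.0241667.
After month 6 (no interest yet): B = $8,290.00 − 6·$250.00 = $6,790.00.
Then at r₁ with $250.00/mo: n₂ = −ln(1 − r₁·B/P)/ln(1+r₁) ≈ 44.73 → 45 more payments.
Total paid = 50·$250.00 + $183.71 = $12,683.71; interest = $12,683.71 − $8,290.00 = $4,393.71.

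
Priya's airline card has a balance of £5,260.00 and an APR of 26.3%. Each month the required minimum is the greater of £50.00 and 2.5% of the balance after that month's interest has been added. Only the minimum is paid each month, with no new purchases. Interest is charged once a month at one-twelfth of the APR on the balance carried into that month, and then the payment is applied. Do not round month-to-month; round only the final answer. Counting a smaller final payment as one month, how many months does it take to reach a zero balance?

362 months

Monthly rate r = 26.3%/12 = 2.19167% = 0.0219167.
While 2.5% of the post-interest balance exceeds £50.00, each month B ← (B·(1+r))·(1 − 0.025), i.e. B shrinks by the factor (1+r)·0.975 = 0.99637.
This holds for months 1–272. Entering month 273 the balance is £1,955.48; 2.5% of the post-interest balance is now below £50.00, so the flat £50.00 minimum applies from here.
From month 273 a fixed £50.00 at rate r clears £1,955.48 in 90 more payments. Total: 272 + 90 = 362 months.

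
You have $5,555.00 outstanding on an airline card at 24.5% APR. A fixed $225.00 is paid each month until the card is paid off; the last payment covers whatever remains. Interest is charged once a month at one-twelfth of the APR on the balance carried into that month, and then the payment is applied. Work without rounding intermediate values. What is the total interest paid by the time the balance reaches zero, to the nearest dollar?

Monthly rate r = 24.5%/12 = 2.04167% = 0.0204167.
Payoff takes n = ⌈−ln(1 − rB₀/P)/ln(1+r)⌉ = ⌈34.699⌉ = 35 payments; the last is $157.83.
Total paid = 34·$225.00 + $157.83 = $7,807.83.
Total interest = total paid − principal = $7,807.83 − $5,555.00 = $2,252.83.

$2,253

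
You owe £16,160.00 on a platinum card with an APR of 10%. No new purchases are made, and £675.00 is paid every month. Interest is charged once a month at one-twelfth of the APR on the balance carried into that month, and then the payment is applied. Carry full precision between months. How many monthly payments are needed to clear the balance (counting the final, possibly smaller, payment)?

Monthly rate r = 10%/12 = 0.833333% = 0.00833333.
Recurrence: B ← B·(1+r) − £675.00.
Month 1: interest £134.67; balance after payment £15,619.67.
Month 2: interest £130.16; balance after payment £15,074.83.
Closed form: n = −ln(1 − rB₀/P)/ln(1+r) = −ln(0.80049)/ln(1.00833) ≈ 26.814, so the balance reaches zero during payment 27.

27 payments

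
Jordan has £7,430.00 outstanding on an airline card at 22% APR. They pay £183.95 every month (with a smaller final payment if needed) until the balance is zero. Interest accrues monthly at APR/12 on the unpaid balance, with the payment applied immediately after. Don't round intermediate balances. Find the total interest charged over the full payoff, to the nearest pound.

£6,230

Monthly rate r = 22%/12 = 1.83333% = 0.0183333.
Payoff takes n = ⌈−ln(1 − rB₀/P)/ln(1+r)⌉ = ⌈74.256⌉ = 75 payments; the last is £47.44.
Total paid = 74·£183.95 + £47.44 = £13,659.74.
Total interest = total paid − principal = £13,659.74 − £7,430.00 = £6,229.74.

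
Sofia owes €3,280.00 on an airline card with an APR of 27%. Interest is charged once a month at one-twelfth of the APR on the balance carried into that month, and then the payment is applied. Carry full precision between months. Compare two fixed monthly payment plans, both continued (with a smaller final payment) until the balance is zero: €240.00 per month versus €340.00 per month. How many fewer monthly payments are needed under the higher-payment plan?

6 fewer payments

Monthly rate r = 27%/12 = 2.25% = 0.0225.
At €240.00/mo: n = ⌈−ln(1 − rB₀/P)/ln(1+r)⌉ = 17 payments (last €124.03); total interest = total paid − €3,280.00 = €684.03.
At €340.00/mo: 11 payments (last €339.11); total interest €459.11.
Payments saved = 17 − 11 = 6.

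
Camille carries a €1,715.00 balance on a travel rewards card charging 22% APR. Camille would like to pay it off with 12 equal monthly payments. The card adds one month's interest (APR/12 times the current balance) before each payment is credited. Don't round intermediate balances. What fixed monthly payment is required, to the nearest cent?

Monthly rate r = 22%/12 = 1.83333% = 0.0183333.
Level-payment amortization: P = B₀·r / (1 − (1+r)^(−n)) = 1715.00·0.0183333 / (1 − 1.01833^(−12)).
Denominator 1 − (1+r)^(−12) = 0.195880708.
P = 31.4417 / 0.195880708 ≈ 160.51.

€160.51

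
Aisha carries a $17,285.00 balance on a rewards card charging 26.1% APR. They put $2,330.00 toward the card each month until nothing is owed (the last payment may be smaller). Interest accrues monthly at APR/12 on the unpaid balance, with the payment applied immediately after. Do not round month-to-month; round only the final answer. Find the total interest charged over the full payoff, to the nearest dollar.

Monthly rate r = 26.1%/12 = 2.175% = 0.02175.
Payoff takes n = ⌈−ln(1 − rB₀/P)/ln(1+r)⌉ = ⌈8.178⌉ = 9 payments; the last is $418.28.
Total paid = 8·$2,330.00 + $418.28 = $19,058.28.
Total interest = total paid − principal = $19,058.28 − $17,285.00 = $1,773.28.

$1,773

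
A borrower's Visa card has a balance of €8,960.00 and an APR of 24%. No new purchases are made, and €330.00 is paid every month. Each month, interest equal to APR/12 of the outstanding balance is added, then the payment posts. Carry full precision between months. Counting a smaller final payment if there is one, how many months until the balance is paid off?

40 months

Monthly rate r = 24%/12 = 2% = 0.02.
Recurrence: B ← B·(1+r) − €330.00.
Month 1: interest €179.20; balance after payment €8,809.20.
Month 2: interest €176.18; balance after payment €8,655.38.
Closed form: n = −ln(1 − rB₀/P)/ln(1+r) = −ln(0.45697)/ln(1.02) ≈ 39.547, so the balance reaches zero during payment 40.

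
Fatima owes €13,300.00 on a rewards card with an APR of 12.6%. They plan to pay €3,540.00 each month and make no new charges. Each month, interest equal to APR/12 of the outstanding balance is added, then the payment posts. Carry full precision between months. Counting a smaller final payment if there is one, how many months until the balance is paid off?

4 months

Monthly rate r = 12.6%/12 = 1.05% = 0.0105.
Recurrence: B ← B·(1+r) − €3,540.00.
Month 1: interest €139.65; balance after payment €9,899.65.
Month 2: interest €103.95; balance after payment €6,463.60.
Month 3: interest €67.87; balance after payment €2,991.46.
Month 4: interest €31.41; balance after payment €0.00.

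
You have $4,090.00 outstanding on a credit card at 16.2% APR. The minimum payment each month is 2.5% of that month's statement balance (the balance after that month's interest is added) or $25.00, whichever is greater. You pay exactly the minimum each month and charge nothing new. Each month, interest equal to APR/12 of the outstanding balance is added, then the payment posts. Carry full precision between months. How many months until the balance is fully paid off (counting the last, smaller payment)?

Monthly rate r = 16.2%/12 = 1.35% = 0.0135.
While 2.5% of the post-interest balance exceeds $25.00, each month B ← (B·(1+r))·(1 − 0.025), i.e. B shrinks by the factor (1+r)·0.975 = 0.98816.
This holds for months 1–120. Entering month 121 the balance is $979.78; 2.5% of the post-interest balance is now below $25.00, so the flat $25.00 minimum applies from here.
From month 121 a fixed $25.00 at rate r clears $979.78 in 57 more payments. Total: 120 + 57 = 177 months.

177 months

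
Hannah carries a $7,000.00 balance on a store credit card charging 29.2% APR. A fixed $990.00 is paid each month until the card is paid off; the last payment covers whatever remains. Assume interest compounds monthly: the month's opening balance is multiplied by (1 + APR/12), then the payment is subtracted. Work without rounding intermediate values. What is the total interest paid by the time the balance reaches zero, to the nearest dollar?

$776

Monthly rate r = 29.2%/12 = 2.43333% = 0.0243333.
Payoff takes n = ⌈−ln(1 − rB₀/P)/ln(1+r)⌉ = ⌈7.853⌉ = 8 payments; the last is $846.18.
Total paid = 7·$990.00 + $846.18 = $7,776.18.
Total interest = total paid − principal = $7,776.18 − $7,000.00 = $776.18.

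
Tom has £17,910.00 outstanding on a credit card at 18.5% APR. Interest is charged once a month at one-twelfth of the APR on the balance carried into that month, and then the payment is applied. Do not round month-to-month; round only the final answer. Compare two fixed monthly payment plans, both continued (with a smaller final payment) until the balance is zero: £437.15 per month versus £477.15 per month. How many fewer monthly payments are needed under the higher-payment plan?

9 fewer payments

Monthly rate r = 18.5%/12 = 1.54167% = 0.0154167.
At £437.15/mo: n = ⌈−ln(1 − rB₀/P)/ln(1+r)⌉ = 66 payments (last £120.73); total interest = total paid − £17,910.00 = £10,625.48.
At £477.15/mo: 57 payments (last £237.74); total interest £9,048.14.
Payments saved = 66 − 57 = 9.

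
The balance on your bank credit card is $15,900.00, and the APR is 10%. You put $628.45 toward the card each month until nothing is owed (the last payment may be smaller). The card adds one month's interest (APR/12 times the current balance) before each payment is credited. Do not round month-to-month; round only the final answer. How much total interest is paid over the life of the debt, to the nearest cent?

$2,031.58

Monthly rate r = 10%/12 = 0.833333% = 0.00833333.
Payoff takes n = ⌈−ln(1 − rB₀/P)/ln(1+r)⌉ = ⌈28.532⌉ = 29 payments; the last is $334.98.
Total paid = 28·$628.45 + $334.98 = $17,931.58.
Total interest = total paid − principal = $17,931.58 − $15,900.00 = $2,031.58.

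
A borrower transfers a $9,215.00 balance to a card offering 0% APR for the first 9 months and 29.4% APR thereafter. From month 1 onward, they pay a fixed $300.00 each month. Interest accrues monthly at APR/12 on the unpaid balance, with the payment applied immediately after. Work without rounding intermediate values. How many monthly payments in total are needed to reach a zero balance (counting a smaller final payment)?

41 payments

Promo months 1–9 at r₀ = 0%/12 = 0; months 10+ at r₁ = 29.4%/12 = 0.0245.
After month 9 (no interest yet): B = $9,215.00 − 9·$300.00 = $6,515.00.
Then at r₁ with $300.00/mo: n₂ = −ln(1 − r₁·B/P)/ln(1+r₁) ≈ 31.37 → 32 more payments.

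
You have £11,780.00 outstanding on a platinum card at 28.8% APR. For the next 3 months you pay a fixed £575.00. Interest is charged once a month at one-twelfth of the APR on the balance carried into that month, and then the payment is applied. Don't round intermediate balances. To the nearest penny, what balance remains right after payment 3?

Monthly rate r = 28.8%/12 = 2.4% = 0.024.
Each month: B ← B·(1+r) − £575.00.
Month 1: interest £282.72; balance after payment £11,487.72.
Month 2: interest £275.71; balance after payment £11,188.43.
Month 3: interest £268.52; balance after payment £10,881.95.

£10,881.95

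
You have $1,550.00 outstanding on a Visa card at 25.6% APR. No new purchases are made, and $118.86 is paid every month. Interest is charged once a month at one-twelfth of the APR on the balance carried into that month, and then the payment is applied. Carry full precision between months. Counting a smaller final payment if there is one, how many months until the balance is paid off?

16 payments

Monthly rate r = 25.6%/12 = 2.13333% = 0.0213333.
Recurrence: B ← B·(1+r) − $118.86.
Month 1: interest $33.07; balance after payment $1,464.21.
Month 2: interest $31.24; balance after payment $1,376.58.
Closed form: n = −ln(1 − rB₀/P)/ln(1+r) = −ln(0.7218)/ln(1.02133) ≈ 15.444, so the balance reaches zero during payment 16.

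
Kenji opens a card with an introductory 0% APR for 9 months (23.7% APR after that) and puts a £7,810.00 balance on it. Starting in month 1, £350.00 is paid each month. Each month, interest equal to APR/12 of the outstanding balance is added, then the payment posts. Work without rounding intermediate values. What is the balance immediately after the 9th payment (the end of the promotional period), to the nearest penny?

£4,660.00

Promo months 1–9 at r₀ = 0%/12 = 0; months 10+ at r₁ = 23.7%/12 = 0.01975.
After month 9 (no interest yet): B = £7,810.00 − 9·£350.00 = £4,660.00.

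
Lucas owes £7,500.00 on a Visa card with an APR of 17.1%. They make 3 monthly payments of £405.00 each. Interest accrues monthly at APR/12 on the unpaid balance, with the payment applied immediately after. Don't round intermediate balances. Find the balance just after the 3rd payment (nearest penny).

Monthly rate r = 17.1%/12 = 1.425% = 0.01425.
Each month: B ← B·(1+r) − £405.00.
Month 1: interest £106.88; balance after payment £7,201.88.
Month 2: interest £102.63; balance after payment £6,899.50.
Month 3: interest £98.32; balance after payment £6,592.82.

£6,592.82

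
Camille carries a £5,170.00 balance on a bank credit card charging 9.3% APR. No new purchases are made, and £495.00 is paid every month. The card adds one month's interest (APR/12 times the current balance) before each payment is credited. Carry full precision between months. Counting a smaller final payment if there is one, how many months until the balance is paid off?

11 months

Monthly rate r = 9.3%/12 = 0.775% = 0.00775.
Recurrence: B ← B·(1+r) − £495.00.
Month 1: interest £40.07; balance after payment £4,715.07.
Month 2: interest £36.54; balance after payment £4,256.61.
Closed form: n = −ln(1 − rB₀/P)/ln(1+r) = −ln(0.91906)/ln(1.00775) ≈ 10.934, so the balance reaches zero during payment 11.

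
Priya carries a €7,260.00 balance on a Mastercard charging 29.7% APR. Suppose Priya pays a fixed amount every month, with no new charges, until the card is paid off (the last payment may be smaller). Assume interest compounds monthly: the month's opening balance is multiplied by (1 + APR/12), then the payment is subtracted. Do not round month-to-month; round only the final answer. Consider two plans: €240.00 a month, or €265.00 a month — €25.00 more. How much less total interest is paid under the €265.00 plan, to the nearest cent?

Monthly rate r = 29.7%/12 = 2.475% = 0.02475.
At €240.00/mo: n = ⌈−ln(1 − rB₀/P)/ln(1+r)⌉ = 57 payments (last €117.86); total interest = total paid − €7,260.00 = €6,297.86.
At €265.00/mo: 47 payments (last €95.48); total interest €5,025.48.
Interest saved = €6,297.86 − €5,025.48 = €1,272.38.

€1,272.38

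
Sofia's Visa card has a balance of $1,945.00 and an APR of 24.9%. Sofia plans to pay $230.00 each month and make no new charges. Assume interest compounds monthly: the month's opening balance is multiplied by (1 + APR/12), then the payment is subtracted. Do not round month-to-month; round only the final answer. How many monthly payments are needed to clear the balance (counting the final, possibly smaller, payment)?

10 payments

Monthly rate r = 24.9%/12 = 2.075% = 0.02075.
Recurrence: B ← B·(1+r) − $230.00.
Month 1: interest $40.36; balance after payment $1,755.36.
Month 2: interest $36.42; balance after payment $1,561.78.
Closed form: n = −ln(1 − rB₀/P)/ln(1+r) = −ln(0.82453)/ln(1.02075) ≈ 9.395, so the balance reaches zero during payment 10.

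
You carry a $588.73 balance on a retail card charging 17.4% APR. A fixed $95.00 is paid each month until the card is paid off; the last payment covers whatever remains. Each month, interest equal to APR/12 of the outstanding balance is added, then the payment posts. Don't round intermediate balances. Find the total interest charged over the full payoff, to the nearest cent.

Monthly rate r = 17.4%/12 = 1.45% = 0.0145.
Payoff takes n = ⌈−ln(1 − rB₀/P)/ln(1+r)⌉ = ⌈6.540⌉ = 7 payments; the last is $51.51.
Total paid = 6·$95.00 + $51.51 = $621.51.
Total interest = total paid − principal = $621.51 − $588.73 = $32.78.

$32.78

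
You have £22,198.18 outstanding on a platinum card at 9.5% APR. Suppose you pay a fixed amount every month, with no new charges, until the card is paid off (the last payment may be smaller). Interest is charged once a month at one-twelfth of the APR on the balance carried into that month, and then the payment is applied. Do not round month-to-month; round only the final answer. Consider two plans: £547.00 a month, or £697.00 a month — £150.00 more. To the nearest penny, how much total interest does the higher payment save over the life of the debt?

£1,202.52

Monthly rate r = 9.5%/12 = 0.791667% = 0.00791667.
At £547.00/mo: n = ⌈−ln(1 − rB₀/P)/ln(1+r)⌉ = 50 payments (last £79.70); total interest = total paid − £22,198.18 = £4,684.52.
At £697.00/mo: 37 payments (last £588.18); total interest £3,482.00.
Interest saved = £4,684.52 − £3,482.00 = £1,202.52.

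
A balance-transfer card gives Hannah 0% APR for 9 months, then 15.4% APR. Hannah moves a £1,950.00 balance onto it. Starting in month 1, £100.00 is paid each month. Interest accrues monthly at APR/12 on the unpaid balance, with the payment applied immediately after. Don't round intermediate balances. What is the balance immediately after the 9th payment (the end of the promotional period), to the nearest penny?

£1,050.00

Promo months 1–9 at r₀ = 0%/12 = 0; months 10+ at r₁ = 15.4%/12 = 0.0128333.
After month 9 (no interest yet): B = £1,950.00 − 9·£100.00 = £1,050.00.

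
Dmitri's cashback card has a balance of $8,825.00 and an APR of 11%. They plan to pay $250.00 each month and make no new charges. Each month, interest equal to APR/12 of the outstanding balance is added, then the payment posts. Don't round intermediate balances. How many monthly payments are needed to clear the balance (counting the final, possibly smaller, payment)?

Monthly rate r = 11%/12 = 0.916667% = 0.00916667.
Recurrence: B ← B·(1+r) − $250.00.
Month 1: interest $80.90; balance after payment $8,655.90.
Month 2: interest $79.35; balance after payment $8,485.24.
Closed form: n = −ln(1 − rB₀/P)/ln(1+r) = −ln(0.67642)/ln(1.00917) ≈ 42.844, so the balance reaches zero during payment 43.

43 payments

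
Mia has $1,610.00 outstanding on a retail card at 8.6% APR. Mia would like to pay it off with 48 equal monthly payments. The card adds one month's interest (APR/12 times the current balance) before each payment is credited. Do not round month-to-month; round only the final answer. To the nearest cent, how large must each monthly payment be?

$39.76

Monthly rate r = 8.6%/12 = 0.716667% = 0.00716667.
Level-payment amortization: P = B₀·r / (1 − (1+r)^(−n)) = 1610.00·0.00716667 / (1 − 1.00717^(−48)).
Denominator 1 − (1+r)^(−48) = 0.290200818.
P = 11.5383 / 0.290200818 ≈ 39.76.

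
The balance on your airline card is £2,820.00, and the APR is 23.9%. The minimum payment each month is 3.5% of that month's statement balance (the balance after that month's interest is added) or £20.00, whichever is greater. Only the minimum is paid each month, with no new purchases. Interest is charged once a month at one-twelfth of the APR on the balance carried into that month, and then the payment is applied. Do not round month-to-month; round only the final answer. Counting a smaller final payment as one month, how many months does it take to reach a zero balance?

Monthly rate r = 23.9%/12 = 1.99167% = 0.0199167.
While 3.5% of the post-interest balance exceeds £20.00, each month B ← (B·(1+r))·(1 − 0.035), i.e. B shrinks by the factor (1+r)·0.965 = 0.98422.
This holds for months 1–102. Entering month 103 the balance is £556.72; 3.5% of the post-interest balance is now below £20.00, so the flat £20.00 minimum applies from here.
From month 103 a fixed £20.00 at rate r clears £556.72 in 41 more payments. Total: 102 + 41 = 143 months.

143 months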